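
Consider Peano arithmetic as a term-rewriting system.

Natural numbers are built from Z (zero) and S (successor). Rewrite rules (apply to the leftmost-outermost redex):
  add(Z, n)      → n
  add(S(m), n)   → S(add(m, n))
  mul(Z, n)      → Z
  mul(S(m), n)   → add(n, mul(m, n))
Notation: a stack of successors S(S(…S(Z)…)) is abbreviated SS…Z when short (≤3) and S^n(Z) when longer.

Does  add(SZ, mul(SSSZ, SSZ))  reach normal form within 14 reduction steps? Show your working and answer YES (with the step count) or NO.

  start: add(SZ, mul(SSSZ, SSZ))
  [1] S(add(Z, mul(SSSZ, SSZ)))
  [2] S(mul(SSSZ, SSZ))
  [3] S(add(SSZ, mul(SSZ, SSZ)))
  [4] S(S(add(SZ, mul(SSZ, SSZ))))
  [5] S(S(S(add(Z, mul(SSZ, SSZ)))))
  [6] S(S(S(mul(SSZ, SSZ))))
  [7] S(S(S(add(SSZ, mul(SZ, SSZ)))))
  [8] S(S(S(S(add(SZ, mul(SZ, SSZ))))))
  [9] S(S(S(S(S(add(Z, mul(SZ, SSZ)))))))
  [10] S(S(S(S(S(mul(SZ, SSZ))))))
  [11] S(S(S(S(S(add(SSZ, mul(Z, SSZ)))))))
  [12] S(S(S(S(S(S(add(SZ, mul(Z, SSZ))))))))
  [13] S(S(S(S(S(S(S(add(Z, mul(Z, SSZ)))))))))
  [14] S(S(S(S(S(S(S(mul(Z, SSZ))))))))

Answer: NO — after 14 steps the term is S(S(S(S(S(S(S(mul(Z, SSZ)))))))), not yet normal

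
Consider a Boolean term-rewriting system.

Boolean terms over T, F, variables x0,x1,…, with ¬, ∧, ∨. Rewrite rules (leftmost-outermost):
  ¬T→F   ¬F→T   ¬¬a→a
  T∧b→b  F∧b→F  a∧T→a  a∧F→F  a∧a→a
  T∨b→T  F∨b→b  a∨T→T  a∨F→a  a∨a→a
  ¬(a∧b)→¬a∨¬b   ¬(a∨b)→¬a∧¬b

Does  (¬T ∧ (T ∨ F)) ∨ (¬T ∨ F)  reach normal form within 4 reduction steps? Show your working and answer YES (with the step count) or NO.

Answer: NO — after 4 steps the term is ¬T, not yet normal

Reduction:
  start: (¬T ∧ (T ∨ F)) ∨ (¬T ∨ F)
  step 1: (F ∧ (T ∨ F)) ∨ (¬T ∨ F)
  step 2: F ∨ (¬T ∨ F)
  step 3: ¬T ∨ F
  step 4: ¬T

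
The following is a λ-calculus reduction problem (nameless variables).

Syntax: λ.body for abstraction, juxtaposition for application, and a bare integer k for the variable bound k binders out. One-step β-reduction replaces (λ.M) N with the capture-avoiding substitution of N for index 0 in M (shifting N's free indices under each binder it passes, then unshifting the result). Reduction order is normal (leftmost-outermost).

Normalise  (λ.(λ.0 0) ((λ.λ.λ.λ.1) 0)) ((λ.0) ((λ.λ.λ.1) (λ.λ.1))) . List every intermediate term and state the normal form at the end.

  start: (λ.(λ.0 0) ((λ.λ.λ.λ.1) 0)) ((λ.0) ((λ.λ.λ.1) (λ.λ.1)))
  [1] (λ.0 0) ((λ.λ.λ.λ.1) ((λ.0) ((λ.λ.λ.1) (λ.λ.1))))
  [2] (λ.λ.λ.λ.1) ((λ.0) ((λ.λ.λ.1) (λ.λ.1))) ((λ.λ.λ.λ.1) ((λ.0) ((λ.λ.λ.1) (λ.λ.1))))
  [3] (λ.λ.λ.1) ((λ.λ.λ.λ.1) ((λ.0) ((λ.λ.λ.1) (λ.λ.1))))
  [4] λ.λ.1

Answer: normal form = λ.λ.1  (in 4 steps)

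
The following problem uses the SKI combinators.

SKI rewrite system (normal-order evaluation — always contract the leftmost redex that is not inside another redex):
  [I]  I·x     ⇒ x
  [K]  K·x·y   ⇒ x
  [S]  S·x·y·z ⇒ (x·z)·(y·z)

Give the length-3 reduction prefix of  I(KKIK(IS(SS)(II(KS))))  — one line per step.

Answer: after 3 steps: K

Derivation:
  start: I(KKIK(IS(SS)(II(KS))))
  step 1: KKIK(IS(SS)(II(KS)))
  step 2: KK(IS(SS)(II(KS)))
  step 3: K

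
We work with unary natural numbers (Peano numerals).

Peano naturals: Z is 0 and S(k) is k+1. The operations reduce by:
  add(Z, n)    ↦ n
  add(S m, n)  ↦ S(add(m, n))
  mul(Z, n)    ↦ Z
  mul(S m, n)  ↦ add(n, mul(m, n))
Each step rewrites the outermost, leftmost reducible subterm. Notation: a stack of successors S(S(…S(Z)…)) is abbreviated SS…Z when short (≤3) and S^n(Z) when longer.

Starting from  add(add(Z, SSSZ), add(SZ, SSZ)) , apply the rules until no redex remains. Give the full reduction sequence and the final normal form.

  start: add(add(Z, SSSZ), add(SZ, SSZ))
  [1] add(SSSZ, add(SZ, SSZ))
  [2] S(add(SSZ, add(SZ, SSZ)))
  [3] S(S(add(SZ, add(SZ, SSZ))))
  [4] S(S(S(add(Z, add(SZ, SSZ)))))
  [5] S(S(S(add(SZ, SSZ))))
  [6] S(S(S(S(add(Z, SSZ)))))
  [7] S^6(Z)

Answer: normal form = S^6(Z)  (in 7 steps)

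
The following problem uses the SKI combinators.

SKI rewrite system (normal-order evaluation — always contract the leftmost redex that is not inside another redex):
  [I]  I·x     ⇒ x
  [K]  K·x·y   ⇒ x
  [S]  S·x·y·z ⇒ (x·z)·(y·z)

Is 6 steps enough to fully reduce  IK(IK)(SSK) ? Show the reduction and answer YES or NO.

Answer: YES — reaches normal form K in 3 ≤ 6 steps

Derivation:
  start: IK(IK)(SSK)
  →1  K(IK)(SSK)
  →2  IK
  →3  K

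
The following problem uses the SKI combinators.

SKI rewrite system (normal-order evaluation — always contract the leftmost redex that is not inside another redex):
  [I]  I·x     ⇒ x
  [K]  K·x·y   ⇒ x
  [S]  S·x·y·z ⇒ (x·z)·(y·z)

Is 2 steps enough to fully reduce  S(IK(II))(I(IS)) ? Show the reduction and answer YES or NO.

Answer: NO — after 2 steps the term is S(KI)(I(IS)), not yet normal

Working:
  start: S(IK(II))(I(IS))
  step 1: S(K(II))(I(IS))
  step 2: S(KI)(I(IS))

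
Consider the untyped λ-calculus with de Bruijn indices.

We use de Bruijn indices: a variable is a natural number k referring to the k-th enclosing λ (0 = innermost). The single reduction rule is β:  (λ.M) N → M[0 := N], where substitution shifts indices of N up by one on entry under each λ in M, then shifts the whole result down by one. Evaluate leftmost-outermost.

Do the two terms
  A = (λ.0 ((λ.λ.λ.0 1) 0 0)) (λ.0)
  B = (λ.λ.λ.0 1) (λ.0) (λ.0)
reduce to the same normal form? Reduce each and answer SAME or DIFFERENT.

Term A:
  start: (λ.0 ((λ.λ.λ.0 1) 0 0)) (λ.0)
  →1  (λ.0) ((λ.λ.λ.0 1) (λ.0) (λ.0))
  →2  (λ.λ.λ.0 1) (λ.0) (λ.0)
  →3  (λ.λ.0 1) (λ.0)
  →4  λ.0 (λ.0)

Term B:
  start: (λ.λ.λ.0 1) (λ.0) (λ.0)
  →1  (λ.λ.0 1) (λ.0)
  →2  λ.0 (λ.0)

Answer: SAME — A ⇓ λ.0 (λ.0), B ⇓ λ.0 (λ.0)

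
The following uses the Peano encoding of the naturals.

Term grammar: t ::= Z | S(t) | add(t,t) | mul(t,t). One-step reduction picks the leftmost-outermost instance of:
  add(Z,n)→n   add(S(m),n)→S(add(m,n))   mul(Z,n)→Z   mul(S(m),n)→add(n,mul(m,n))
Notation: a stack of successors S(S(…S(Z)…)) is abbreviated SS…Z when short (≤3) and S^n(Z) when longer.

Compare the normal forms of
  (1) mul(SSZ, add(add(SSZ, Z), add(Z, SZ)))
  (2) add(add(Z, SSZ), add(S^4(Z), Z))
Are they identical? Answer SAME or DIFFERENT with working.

Answer: SAME — A ⇓ S^6(Z), B ⇓ S^6(Z)

Reduction:
Term A:
  start: mul(SSZ, add(add(SSZ, Z), add(Z, SZ)))
  [1] add(add(add(SSZ, Z), add(Z, SZ)), mul(SZ, add(add(SSZ, Z), add(Z, SZ))))
  [2] add(add(S(add(SZ, Z)), add(Z, SZ)), mul(SZ, add(add(SSZ, Z), add(Z, SZ))))
  [3] add(S(add(add(SZ, Z), add(Z, SZ))), mul(SZ, add(add(SSZ, Z), add(Z, SZ))))
  [4] S(add(add(add(SZ, Z), add(Z, SZ)), mul(SZ, add(add(SSZ, Z), add(Z, SZ)))))
  [5] S(add(add(S(add(Z, Z)), add(Z, SZ)), mul(SZ, add(add(SSZ, Z), add(Z, SZ)))))
  [6] S(add(S(add(add(Z, Z), add(Z, SZ))), mul(SZ, add(add(SSZ, Z), add(Z, SZ)))))
  [7] S(S(add(add(add(Z, Z), add(Z, SZ)), mul(SZ, add(add(SSZ, Z), add(Z, SZ))))))
  [8] S(S(add(add(Z, add(Z, SZ)), mul(SZ, add(add(SSZ, Z), add(Z, SZ))))))
  [9] S(S(add(add(Z, SZ), mul(SZ, add(add(SSZ, Z), add(Z, SZ))))))
  [10] S(S(add(SZ, mul(SZ, add(add(SSZ, Z), add(Z, SZ))))))
  [11] S(S(S(add(Z, mul(SZ, add(add(SSZ, Z), add(Z, SZ)))))))
  [12] S(S(S(mul(SZ, add(add(SSZ, Z), add(Z, SZ))))))
  [13] S(S(S(add(add(add(SSZ, Z), add(Z, SZ)), mul(Z, add(add(SSZ, Z), add(Z, SZ)))))))
  [14] S(S(S(add(add(S(add(SZ, Z)), add(Z, SZ)), mul(Z, add(add(SSZ, Z), add(Z, SZ)))))))
  [15] S(S(S(add(S(add(add(SZ, Z), add(Z, SZ))), mul(Z, add(add(SSZ, Z), add(Z, SZ)))))))
  [16] S(S(S(S(add(add(add(SZ, Z), add(Z, SZ)), mul(Z, add(add(SSZ, Z), add(Z, SZ))))))))
  [17] S(S(S(S(add(add(S(add(Z, Z)), add(Z, SZ)), mul(Z, add(add(SSZ, Z), add(Z, SZ))))))))
  [18] S(S(S(S(add(S(add(add(Z, Z), add(Z, SZ))), mul(Z, add(add(SSZ, Z), add(Z, SZ))))))))
  [19] S(S(S(S(S(add(add(add(Z, Z), add(Z, SZ)), mul(Z, add(add(SSZ, Z), add(Z, SZ)))))))))
  [20] S(S(S(S(S(add(add(Z, add(Z, SZ)), mul(Z, add(add(SSZ, Z), add(Z, SZ)))))))))
  [21] S(S(S(S(S(add(add(Z, SZ), mul(Z, add(add(SSZ, Z), add(Z, SZ)))))))))
  [22] S(S(S(S(S(add(SZ, mul(Z, add(add(SSZ, Z), add(Z, SZ)))))))))
  [23] S(S(S(S(S(S(add(Z, mul(Z, add(add(SSZ, Z), add(Z, SZ))))))))))
  [24] S(S(S(S(S(S(mul(Z, add(add(SSZ, Z), add(Z, SZ)))))))))
  [25] S^6(Z)

Term B:
  start: add(add(Z, SSZ), add(S^4(Z), Z))
  [1] add(SSZ, add(S^4(Z), Z))
  [2] S(add(SZ, add(S^4(Z), Z)))
  [3] S(S(add(Z, add(S^4(Z), Z))))
  [4] S(S(add(S^4(Z), Z)))
  [5] S(S(S(add(SSSZ, Z))))
  [6] S(S(S(S(add(SSZ, Z)))))
  [7] S(S(S(S(S(add(SZ, Z))))))
  [8] S(S(S(S(S(S(add(Z, Z)))))))
  [9] S^6(Z)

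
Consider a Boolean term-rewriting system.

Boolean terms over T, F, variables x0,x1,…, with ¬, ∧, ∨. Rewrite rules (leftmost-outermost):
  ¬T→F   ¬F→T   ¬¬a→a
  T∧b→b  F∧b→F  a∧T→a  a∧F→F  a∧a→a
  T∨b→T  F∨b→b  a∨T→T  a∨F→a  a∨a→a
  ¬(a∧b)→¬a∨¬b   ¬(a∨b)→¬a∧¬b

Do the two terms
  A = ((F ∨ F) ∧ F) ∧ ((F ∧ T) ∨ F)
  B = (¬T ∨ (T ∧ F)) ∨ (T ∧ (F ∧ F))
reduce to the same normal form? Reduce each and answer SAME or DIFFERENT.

Term A:
  start: ((F ∨ F) ∧ F) ∧ ((F ∧ T) ∨ F)
  step 1: F ∧ ((F ∧ T) ∨ F)
  step 2: F

Term B:
  start: (¬T ∨ (T ∧ F)) ∨ (T ∧ (F ∧ F))
  step 1: (F ∨ (T ∧ F)) ∨ (T ∧ (F ∧ F))
  step 2: (T ∧ F) ∨ (T ∧ (F ∧ F))
  step 3: F ∨ (T ∧ (F ∧ F))
  step 4: T ∧ (F ∧ F)
  step 5: F ∧ F
  step 6: F

Answer: SAME — A ⇓ F, B ⇓ F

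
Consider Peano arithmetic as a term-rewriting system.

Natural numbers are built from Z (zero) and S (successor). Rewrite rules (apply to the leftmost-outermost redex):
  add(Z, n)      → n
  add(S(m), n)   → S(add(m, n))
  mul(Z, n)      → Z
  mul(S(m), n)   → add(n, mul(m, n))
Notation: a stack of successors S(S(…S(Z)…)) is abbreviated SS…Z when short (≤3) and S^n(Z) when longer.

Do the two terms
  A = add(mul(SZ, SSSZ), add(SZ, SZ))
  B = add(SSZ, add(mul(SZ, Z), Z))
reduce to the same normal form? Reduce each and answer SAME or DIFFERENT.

Term A:
  start: add(mul(SZ, SSSZ), add(SZ, SZ))
  →1  add(add(SSSZ, mul(Z, SSSZ)), add(SZ, SZ))
  →2  add(S(add(SSZ, mul(Z, SSSZ))), add(SZ, SZ))
  →3  S(add(add(SSZ, mul(Z, SSSZ)), add(SZ, SZ)))
  →4  S(add(S(add(SZ, mul(Z, SSSZ))), add(SZ, SZ)))
  →5  S(S(add(add(SZ, mul(Z, SSSZ)), add(SZ, SZ))))
  →6  S(S(add(S(add(Z, mul(Z, SSSZ))), add(SZ, SZ))))
  →7  S(S(S(add(add(Z, mul(Z, SSSZ)), add(SZ, SZ)))))
  →8  S(S(S(add(mul(Z, SSSZ), add(SZ, SZ)))))
  →9  S(S(S(add(Z, add(SZ, SZ)))))
  →10  S(S(S(add(SZ, SZ))))
  →11  S(S(S(S(add(Z, SZ)))))
  →12  S^5(Z)

Term B:
  start: add(SSZ, add(mul(SZ, Z), Z))
  →1  S(add(SZ, add(mul(SZ, Z), Z)))
  →2  S(S(add(Z, add(mul(SZ, Z), Z))))
  →3  S(S(add(mul(SZ, Z), Z)))
  →4  S(S(add(add(Z, mul(Z, Z)), Z)))
  →5  S(S(add(mul(Z, Z), Z)))
  →6  S(S(add(Z, Z)))
  →7  SSZ

Answer: DIFFERENT — A ⇓ S^5(Z), B ⇓ SSZ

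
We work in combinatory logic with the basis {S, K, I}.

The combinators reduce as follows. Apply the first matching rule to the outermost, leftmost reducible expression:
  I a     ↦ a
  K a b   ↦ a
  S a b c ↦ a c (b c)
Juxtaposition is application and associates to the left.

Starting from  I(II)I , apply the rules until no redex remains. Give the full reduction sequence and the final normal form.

  start: I(II)I
  [1] III
  [2] II
  [3] I

Answer: normal form = I  (in 3 steps)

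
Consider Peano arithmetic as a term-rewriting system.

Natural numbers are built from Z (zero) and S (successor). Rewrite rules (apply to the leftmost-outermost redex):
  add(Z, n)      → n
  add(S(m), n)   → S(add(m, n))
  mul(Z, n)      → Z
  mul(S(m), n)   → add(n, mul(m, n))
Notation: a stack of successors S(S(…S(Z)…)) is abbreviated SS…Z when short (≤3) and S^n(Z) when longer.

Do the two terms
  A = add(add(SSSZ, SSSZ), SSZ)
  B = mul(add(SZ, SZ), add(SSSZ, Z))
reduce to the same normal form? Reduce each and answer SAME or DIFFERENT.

Term A:
  start: add(add(SSSZ, SSSZ), SSZ)
  step 1: add(S(add(SSZ, SSSZ)), SSZ)
  step 2: S(add(add(SSZ, SSSZ), SSZ))
  step 3: S(add(S(add(SZ, SSSZ)), SSZ))
  step 4: S(S(add(add(SZ, SSSZ), SSZ)))
  step 5: S(S(add(S(add(Z, SSSZ)), SSZ)))
  step 6: S(S(S(add(add(Z, SSSZ), SSZ))))
  step 7: S(S(S(add(SSSZ, SSZ))))
  step 8: S(S(S(S(add(SSZ, SSZ)))))
  step 9: S(S(S(S(S(add(SZ, SSZ))))))
  step 10: S(S(S(S(S(S(add(Z, SSZ)))))))
  step 11: S^8(Z)

Term B:
  start: mul(add(SZ, SZ), add(SSSZ, Z))
  step 1: mul(S(add(Z, SZ)), add(SSSZ, Z))
  step 2: add(add(SSSZ, Z), mul(add(Z, SZ), add(SSSZ, Z)))
  step 3: add(S(add(SSZ, Z)), mul(add(Z, SZ), add(SSSZ, Z)))
  step 4: S(add(add(SSZ, Z), mul(add(Z, SZ), add(SSSZ, Z))))
  step 5: S(add(S(add(SZ, Z)), mul(add(Z, SZ), add(SSSZ, Z))))
  step 6: S(S(add(add(SZ, Z), mul(add(Z, SZ), add(SSSZ, Z)))))
  step 7: S(S(add(S(add(Z, Z)), mul(add(Z, SZ), add(SSSZ, Z)))))
  step 8: S(S(S(add(add(Z, Z), mul(add(Z, SZ), add(SSSZ, Z))))))
  step 9: S(S(S(add(Z, mul(add(Z, SZ), add(SSSZ, Z))))))
  step 10: S(S(S(mul(add(Z, SZ), add(SSSZ, Z)))))
  step 11: S(S(S(mul(SZ, add(SSSZ, Z)))))
  step 12: S(S(S(add(add(SSSZ, Z), mul(Z, add(SSSZ, Z))))))
  step 13: S(S(S(add(S(add(SSZ, Z)), mul(Z, add(SSSZ, Z))))))
  step 14: S(S(S(S(add(add(SSZ, Z), mul(Z, add(SSSZ, Z)))))))
  step 15: S(S(S(S(add(S(add(SZ, Z)), mul(Z, add(SSSZ, Z)))))))
  step 16: S(S(S(S(S(add(add(SZ, Z), mul(Z, add(SSSZ, Z))))))))
  step 17: S(S(S(S(S(add(S(add(Z, Z)), mul(Z, add(SSSZ, Z))))))))
  step 18: S(S(S(S(S(S(add(add(Z, Z), mul(Z, add(SSSZ, Z)))))))))
  step 19: S(S(S(S(S(S(add(Z, mul(Z, add(SSSZ, Z)))))))))
  step 20: S(S(S(S(S(S(mul(Z, add(SSSZ, Z))))))))
  step 21: S^6(Z)

Answer: DIFFERENT — A ⇓ S^8(Z), B ⇓ S^6(Z)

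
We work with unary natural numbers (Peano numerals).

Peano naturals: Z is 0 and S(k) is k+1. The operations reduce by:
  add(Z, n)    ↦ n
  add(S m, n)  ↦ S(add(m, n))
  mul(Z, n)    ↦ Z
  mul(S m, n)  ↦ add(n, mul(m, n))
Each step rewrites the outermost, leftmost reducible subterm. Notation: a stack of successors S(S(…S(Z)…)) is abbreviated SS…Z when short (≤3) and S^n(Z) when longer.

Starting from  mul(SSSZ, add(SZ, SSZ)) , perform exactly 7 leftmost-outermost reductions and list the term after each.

Answer: after 7 steps: S(S(S(mul(SSZ, add(SZ, SSZ)))))

Reduction:
  start: mul(SSSZ, add(SZ, SSZ))
  [1] add(add(SZ, SSZ), mul(SSZ, add(SZ, SSZ)))
  [2] add(S(add(Z, SSZ)), mul(SSZ, add(SZ, SSZ)))
  [3] S(add(add(Z, SSZ), mul(SSZ, add(SZ, SSZ))))
  [4] S(add(SSZ, mul(SSZ, add(SZ, SSZ))))
  [5] S(S(add(SZ, mul(SSZ, add(SZ, SSZ)))))
  [6] S(S(S(add(Z, mul(SSZ, add(SZ, SSZ))))))
  [7] S(S(S(mul(SSZ, add(SZ, SSZ)))))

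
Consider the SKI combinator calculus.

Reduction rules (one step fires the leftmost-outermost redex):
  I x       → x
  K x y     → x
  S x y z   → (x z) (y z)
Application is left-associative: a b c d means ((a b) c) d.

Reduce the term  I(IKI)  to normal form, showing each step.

Answer: normal form = KI  (in 2 steps)

Derivation:
  start: I(IKI)
  →1  IKI
  →2  KI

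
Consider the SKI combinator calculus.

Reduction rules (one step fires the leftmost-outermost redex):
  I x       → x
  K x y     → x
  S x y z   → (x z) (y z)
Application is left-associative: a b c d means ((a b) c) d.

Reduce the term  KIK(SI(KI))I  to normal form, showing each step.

Answer: normal form = I  (in 6 steps)

Working:
  start: KIK(SI(KI))I
  step 1: I(SI(KI))I
  step 2: SI(KI)I
  step 3: II(KII)
  step 4: I(KII)
  step 5: KII
  step 6: I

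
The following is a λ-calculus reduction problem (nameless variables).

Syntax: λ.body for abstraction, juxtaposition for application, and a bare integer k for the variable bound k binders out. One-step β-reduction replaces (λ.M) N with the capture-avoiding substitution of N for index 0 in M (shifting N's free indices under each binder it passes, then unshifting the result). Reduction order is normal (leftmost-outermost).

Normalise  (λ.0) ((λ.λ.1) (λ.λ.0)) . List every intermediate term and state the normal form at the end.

  start: (λ.0) ((λ.λ.1) (λ.λ.0))
  step 1: (λ.λ.1) (λ.λ.0)
  step 2: λ.λ.λ.0

Answer: normal form = λ.λ.λ.0  (in 2 steps)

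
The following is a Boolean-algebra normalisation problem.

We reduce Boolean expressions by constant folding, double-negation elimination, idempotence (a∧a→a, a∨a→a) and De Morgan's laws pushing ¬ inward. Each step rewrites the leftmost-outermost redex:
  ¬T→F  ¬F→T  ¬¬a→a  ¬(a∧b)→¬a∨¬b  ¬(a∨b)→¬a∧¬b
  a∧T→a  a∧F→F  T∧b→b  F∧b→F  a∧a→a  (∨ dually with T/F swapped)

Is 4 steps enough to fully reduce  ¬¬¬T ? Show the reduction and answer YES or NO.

Answer: YES — reaches normal form F in 2 ≤ 4 steps

Reduction:
  start: ¬¬¬T
  [1] ¬T
  [2] F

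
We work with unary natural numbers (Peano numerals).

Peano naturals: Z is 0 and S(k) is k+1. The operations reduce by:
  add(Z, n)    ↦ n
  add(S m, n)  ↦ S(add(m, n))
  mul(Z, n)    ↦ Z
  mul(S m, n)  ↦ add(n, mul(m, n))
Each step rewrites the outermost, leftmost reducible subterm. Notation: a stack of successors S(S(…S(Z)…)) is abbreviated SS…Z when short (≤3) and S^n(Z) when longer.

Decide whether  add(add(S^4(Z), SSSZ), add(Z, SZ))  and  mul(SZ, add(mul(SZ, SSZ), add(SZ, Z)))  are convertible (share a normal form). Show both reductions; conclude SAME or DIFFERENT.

Answer: DIFFERENT — A ⇓ S^8(Z), B ⇓ SSSZ

Reduction:
Term A:
  start: add(add(S^4(Z), SSSZ), add(Z, SZ))
  →1  add(S(add(SSSZ, SSSZ)), add(Z, SZ))
  →2  S(add(add(SSSZ, SSSZ), add(Z, SZ)))
  →3  S(add(S(add(SSZ, SSSZ)), add(Z, SZ)))
  →4  S(S(add(add(SSZ, SSSZ), add(Z, SZ))))
  →5  S(S(add(S(add(SZ, SSSZ)), add(Z, SZ))))
  →6  S(S(S(add(add(SZ, SSSZ), add(Z, SZ)))))
  →7  S(S(S(add(S(add(Z, SSSZ)), add(Z, SZ)))))
  →8  S(S(S(S(add(add(Z, SSSZ), add(Z, SZ))))))
  →9  S(S(S(S(add(SSSZ, add(Z, SZ))))))
  →10  S(S(S(S(S(add(SSZ, add(Z, SZ)))))))
  →11  S(S(S(S(S(S(add(SZ, add(Z, SZ))))))))
  →12  S(S(S(S(S(S(S(add(Z, add(Z, SZ)))))))))
  →13  S(S(S(S(S(S(S(add(Z, SZ))))))))
  →14  S^8(Z)

Term B:
  start: mul(SZ, add(mul(SZ, SSZ), add(SZ, Z)))
  →1  add(add(mul(SZ, SSZ), add(SZ, Z)), mul(Z, add(mul(SZ, SSZ), add(SZ, Z))))
  →2  add(add(add(SSZ, mul(Z, SSZ)), add(SZ, Z)), mul(Z, add(mul(SZ, SSZ), add(SZ, Z))))
  →3  add(add(S(add(SZ, mul(Z, SSZ))), add(SZ, Z)), mul(Z, add(mul(SZ, SSZ), add(SZ, Z))))
  →4  add(S(add(add(SZ, mul(Z, SSZ)), add(SZ, Z))), mul(Z, add(mul(SZ, SSZ), add(SZ, Z))))
  →5  S(add(add(add(SZ, mul(Z, SSZ)), add(SZ, Z)), mul(Z, add(mul(SZ, SSZ), add(SZ, Z)))))
  →6  S(add(add(S(add(Z, mul(Z, SSZ))), add(SZ, Z)), mul(Z, add(mul(SZ, SSZ), add(SZ, Z)))))
  →7  S(add(S(add(add(Z, mul(Z, SSZ)), add(SZ, Z))), mul(Z, add(mul(SZ, SSZ), add(SZ, Z)))))
  →8  S(S(add(add(add(Z, mul(Z, SSZ)), add(SZ, Z)), mul(Z, add(mul(SZ, SSZ), add(SZ, Z))))))
  →9  S(S(add(add(mul(Z, SSZ), add(SZ, Z)), mul(Z, add(mul(SZ, SSZ), add(SZ, Z))))))
  →10  S(S(add(add(Z, add(SZ, Z)), mul(Z, add(mul(SZ, SSZ), add(SZ, Z))))))
  →11  S(S(add(add(SZ, Z), mul(Z, add(mul(SZ, SSZ), add(SZ, Z))))))
  →12  S(S(add(S(add(Z, Z)), mul(Z, add(mul(SZ, SSZ), add(SZ, Z))))))
  →13  S(S(S(add(add(Z, Z), mul(Z, add(mul(SZ, SSZ), add(SZ, Z)))))))
  →14  S(S(S(add(Z, mul(Z, add(mul(SZ, SSZ), add(SZ, Z)))))))
  →15  S(S(S(mul(Z, add(mul(SZ, SSZ), add(SZ, Z))))))
  →16  SSSZ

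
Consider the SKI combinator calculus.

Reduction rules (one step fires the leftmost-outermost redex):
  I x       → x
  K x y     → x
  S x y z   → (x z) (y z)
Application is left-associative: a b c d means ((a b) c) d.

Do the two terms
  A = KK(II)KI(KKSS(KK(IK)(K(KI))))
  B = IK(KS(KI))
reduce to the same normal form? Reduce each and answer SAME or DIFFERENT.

Term A:
  start: KK(II)KI(KKSS(KK(IK)(K(KI))))
  →1  KKI(KKSS(KK(IK)(K(KI))))
  →2  K(KKSS(KK(IK)(K(KI))))
  →3  K(KS(KK(IK)(K(KI))))
  →4  KS

Term B:
  start: IK(KS(KI))
  →1  K(KS(KI))
  →2  KS

Answer: SAME — A ⇓ KS, B ⇓ KS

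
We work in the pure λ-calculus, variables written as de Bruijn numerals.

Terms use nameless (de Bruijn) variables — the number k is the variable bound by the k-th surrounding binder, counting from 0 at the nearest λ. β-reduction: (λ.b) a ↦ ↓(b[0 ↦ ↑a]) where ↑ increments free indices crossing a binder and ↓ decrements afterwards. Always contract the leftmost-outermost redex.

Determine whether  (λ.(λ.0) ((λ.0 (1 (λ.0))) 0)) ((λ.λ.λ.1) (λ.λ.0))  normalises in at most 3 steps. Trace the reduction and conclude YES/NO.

Answer: NO — after 3 steps the term is (λ.λ.λ.1) (λ.λ.0) ((λ.λ.λ.1) (λ.λ.0) (λ.0)), not yet normal

Derivation:
  start: (λ.(λ.0) ((λ.0 (1 (λ.0))) 0)) ((λ.λ.λ.1) (λ.λ.0))
  step 1: (λ.0) ((λ.0 ((λ.λ.λ.1) (λ.λ.0) (λ.0))) ((λ.λ.λ.1) (λ.λ.0)))
  step 2: (λ.0 ((λ.λ.λ.1) (λ.λ.0) (λ.0))) ((λ.λ.λ.1) (λ.λ.0))
  step 3: (λ.λ.λ.1) (λ.λ.0) ((λ.λ.λ.1) (λ.λ.0) (λ.0))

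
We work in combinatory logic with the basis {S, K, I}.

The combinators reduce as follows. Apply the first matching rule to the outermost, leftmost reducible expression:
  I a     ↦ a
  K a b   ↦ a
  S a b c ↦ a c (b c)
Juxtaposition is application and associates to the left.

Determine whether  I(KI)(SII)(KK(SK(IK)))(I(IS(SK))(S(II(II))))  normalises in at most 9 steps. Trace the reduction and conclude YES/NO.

  start: I(KI)(SII)(KK(SK(IK)))(I(IS(SK))(S(II(II))))
  →1  KI(SII)(KK(SK(IK)))(I(IS(SK))(S(II(II))))
  →2  I(KK(SK(IK)))(I(IS(SK))(S(II(II))))
  →3  KK(SK(IK))(I(IS(SK))(S(II(II))))
  →4  K(I(IS(SK))(S(II(II))))
  →5  K(IS(SK)(S(II(II))))
  →6  K(S(SK)(S(II(II))))
  →7  K(S(SK)(S(I(II))))
  →8  K(S(SK)(S(II)))
  →9  K(S(SK)(SI))

Answer: YES — reaches normal form K(S(SK)(SI)) in 9 ≤ 9 steps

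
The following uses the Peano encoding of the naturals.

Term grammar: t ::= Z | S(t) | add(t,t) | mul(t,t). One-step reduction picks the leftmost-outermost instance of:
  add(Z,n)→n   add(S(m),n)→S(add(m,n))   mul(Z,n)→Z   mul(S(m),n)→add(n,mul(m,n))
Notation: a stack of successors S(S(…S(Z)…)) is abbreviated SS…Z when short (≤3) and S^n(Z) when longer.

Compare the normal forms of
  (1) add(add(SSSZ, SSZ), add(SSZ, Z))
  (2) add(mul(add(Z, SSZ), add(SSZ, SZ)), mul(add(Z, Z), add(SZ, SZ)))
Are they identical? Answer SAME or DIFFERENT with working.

Term A:
  start: add(add(SSSZ, SSZ), add(SSZ, Z))
  [1] add(S(add(SSZ, SSZ)), add(SSZ, Z))
  [2] S(add(add(SSZ, SSZ), add(SSZ, Z)))
  [3] S(add(S(add(SZ, SSZ)), add(SSZ, Z)))
  [4] S(S(add(add(SZ, SSZ), add(SSZ, Z))))
  [5] S(S(add(S(add(Z, SSZ)), add(SSZ, Z))))
  [6] S(S(S(add(add(Z, SSZ), add(SSZ, Z)))))
  [7] S(S(S(add(SSZ, add(SSZ, Z)))))
  [8] S(S(S(S(add(SZ, add(SSZ, Z))))))
  [9] S(S(S(S(S(add(Z, add(SSZ, Z)))))))
  [10] S(S(S(S(S(add(SSZ, Z))))))
  [11] S(S(S(S(S(S(add(SZ, Z)))))))
  [12] S(S(S(S(S(S(S(add(Z, Z))))))))
  [13] S^7(Z)

Term B:
  start: add(mul(add(Z, SSZ), add(SSZ, SZ)), mul(add(Z, Z), add(SZ, SZ)))
  [1] add(mul(SSZ, add(SSZ, SZ)), mul(add(Z, Z), add(SZ, SZ)))
  [2] add(add(add(SSZ, SZ), mul(SZ, add(SSZ, SZ))), mul(add(Z, Z), add(SZ, SZ)))
  [3] add(add(S(add(SZ, SZ)), mul(SZ, add(SSZ, SZ))), mul(add(Z, Z), add(SZ, SZ)))
  [4] add(S(add(add(SZ, SZ), mul(SZ, add(SSZ, SZ)))), mul(add(Z, Z), add(SZ, SZ)))
  [5] S(add(add(add(SZ, SZ), mul(SZ, add(SSZ, SZ))), mul(add(Z, Z), add(SZ, SZ))))
  [6] S(add(add(S(add(Z, SZ)), mul(SZ, add(SSZ, SZ))), mul(add(Z, Z), add(SZ, SZ))))
  [7] S(add(S(add(add(Z, SZ), mul(SZ, add(SSZ, SZ)))), mul(add(Z, Z), add(SZ, SZ))))
  [8] S(S(add(add(add(Z, SZ), mul(SZ, add(SSZ, SZ))), mul(add(Z, Z), add(SZ, SZ)))))
  [9] S(S(add(add(SZ, mul(SZ, add(SSZ, SZ))), mul(add(Z, Z), add(SZ, SZ)))))
  [10] S(S(add(S(add(Z, mul(SZ, add(SSZ, SZ)))), mul(add(Z, Z), add(SZ, SZ)))))
  [11] S(S(S(add(add(Z, mul(SZ, add(SSZ, SZ))), mul(add(Z, Z), add(SZ, SZ))))))
  [12] S(S(S(add(mul(SZ, add(SSZ, SZ)), mul(add(Z, Z), add(SZ, SZ))))))
  [13] S(S(S(add(add(add(SSZ, SZ), mul(Z, add(SSZ, SZ))), mul(add(Z, Z), add(SZ, SZ))))))
  [14] S(S(S(add(add(S(add(SZ, SZ)), mul(Z, add(SSZ, SZ))), mul(add(Z, Z), add(SZ, SZ))))))
  [15] S(S(S(add(S(add(add(SZ, SZ), mul(Z, add(SSZ, SZ)))), mul(add(Z, Z), add(SZ, SZ))))))
  [16] S(S(S(S(add(add(add(SZ, SZ), mul(Z, add(SSZ, SZ))), mul(add(Z, Z), add(SZ, SZ)))))))
  [17] S(S(S(S(add(add(S(add(Z, SZ)), mul(Z, add(SSZ, SZ))), mul(add(Z, Z), add(SZ, SZ)))))))
  [18] S(S(S(S(add(S(add(add(Z, SZ), mul(Z, add(SSZ, SZ)))), mul(add(Z, Z), add(SZ, SZ)))))))
  [19] S(S(S(S(S(add(add(add(Z, SZ), mul(Z, add(SSZ, SZ))), mul(add(Z, Z), add(SZ, SZ))))))))
  [20] S(S(S(S(S(add(add(SZ, mul(Z, add(SSZ, SZ))), mul(add(Z, Z), add(SZ, SZ))))))))
  [21] S(S(S(S(S(add(S(add(Z, mul(Z, add(SSZ, SZ)))), mul(add(Z, Z), add(SZ, SZ))))))))
  [22] S(S(S(S(S(S(add(add(Z, mul(Z, add(SSZ, SZ))), mul(add(Z, Z), add(SZ, SZ)))))))))
  [23] S(S(S(S(S(S(add(mul(Z, add(SSZ, SZ)), mul(add(Z, Z), add(SZ, SZ)))))))))
  [24] S(S(S(S(S(S(add(Z, mul(add(Z, Z), add(SZ, SZ)))))))))
  [25] S(S(S(S(S(S(mul(add(Z, Z), add(SZ, SZ))))))))
  [26] S(S(S(S(S(S(mul(Z, add(SZ, SZ))))))))
  [27] S^6(Z)

Answer: DIFFERENT — A ⇓ S^7(Z), B ⇓ S^6(Z)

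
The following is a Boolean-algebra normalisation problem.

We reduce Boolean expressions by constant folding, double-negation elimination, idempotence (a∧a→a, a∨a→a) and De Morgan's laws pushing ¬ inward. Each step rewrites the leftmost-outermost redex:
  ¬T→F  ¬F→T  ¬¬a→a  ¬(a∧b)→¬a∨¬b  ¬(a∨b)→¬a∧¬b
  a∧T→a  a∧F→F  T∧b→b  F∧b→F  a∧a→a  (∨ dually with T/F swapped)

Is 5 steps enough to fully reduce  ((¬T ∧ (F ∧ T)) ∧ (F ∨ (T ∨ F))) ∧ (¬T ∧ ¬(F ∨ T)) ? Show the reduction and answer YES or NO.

  start: ((¬T ∧ (F ∧ T)) ∧ (F ∨ (T ∨ F))) ∧ (¬T ∧ ¬(F ∨ T))
  step 1: ((F ∧ (F ∧ T)) ∧ (F ∨ (T ∨ F))) ∧ (¬T ∧ ¬(F ∨ T))
  step 2: (F ∧ (F ∨ (T ∨ F))) ∧ (¬T ∧ ¬(F ∨ T))
  step 3: F ∧ (¬T ∧ ¬(F ∨ T))
  step 4: F

Answer: YES — reaches normal form F in 4 ≤ 5 steps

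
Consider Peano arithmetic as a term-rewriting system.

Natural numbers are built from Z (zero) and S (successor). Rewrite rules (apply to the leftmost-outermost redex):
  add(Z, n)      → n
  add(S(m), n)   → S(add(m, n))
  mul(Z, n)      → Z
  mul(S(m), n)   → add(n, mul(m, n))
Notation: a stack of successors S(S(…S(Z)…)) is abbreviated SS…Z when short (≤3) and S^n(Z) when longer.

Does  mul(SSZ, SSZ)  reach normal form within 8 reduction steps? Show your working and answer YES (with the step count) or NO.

  start: mul(SSZ, SSZ)
  →1  add(SSZ, mul(SZ, SSZ))
  →2  S(add(SZ, mul(SZ, SSZ)))
  →3  S(S(add(Z, mul(SZ, SSZ))))
  →4  S(S(mul(SZ, SSZ)))
  →5  S(S(add(SSZ, mul(Z, SSZ))))
  →6  S(S(S(add(SZ, mul(Z, SSZ)))))
  →7  S(S(S(S(add(Z, mul(Z, SSZ))))))
  →8  S(S(S(S(mul(Z, SSZ)))))

Answer: NO — after 8 steps the term is S(S(S(S(mul(Z, SSZ))))), not yet normal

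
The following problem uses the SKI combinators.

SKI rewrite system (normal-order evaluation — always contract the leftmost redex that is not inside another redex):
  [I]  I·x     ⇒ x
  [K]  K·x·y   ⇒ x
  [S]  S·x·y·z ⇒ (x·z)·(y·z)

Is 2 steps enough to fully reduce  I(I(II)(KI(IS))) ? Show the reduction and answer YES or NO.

Answer: NO — after 2 steps the term is II(KI(IS)), not yet normal

Working:
  start: I(I(II)(KI(IS)))
  [1] I(II)(KI(IS))
  [2] II(KI(IS))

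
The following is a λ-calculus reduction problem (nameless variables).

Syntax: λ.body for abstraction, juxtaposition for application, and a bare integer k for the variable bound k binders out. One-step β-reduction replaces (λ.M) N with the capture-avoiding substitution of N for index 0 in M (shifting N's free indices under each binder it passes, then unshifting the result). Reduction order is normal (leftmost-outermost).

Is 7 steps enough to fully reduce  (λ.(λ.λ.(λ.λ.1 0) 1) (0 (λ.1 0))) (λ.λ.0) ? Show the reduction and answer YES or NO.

Answer: YES — reaches normal form λ.λ.0 in 5 ≤ 7 steps

Working:
  start: (λ.(λ.λ.(λ.λ.1 0) 1) (0 (λ.1 0))) (λ.λ.0)
  →1  (λ.λ.(λ.λ.1 0) 1) ((λ.λ.0) (λ.(λ.λ.0) 0))
  →2  λ.(λ.λ.1 0) ((λ.λ.0) (λ.(λ.λ.0) 0))
  →3  λ.λ.(λ.λ.0) (λ.(λ.λ.0) 0) 0
  →4  λ.λ.(λ.0) 0
  →5  λ.λ.0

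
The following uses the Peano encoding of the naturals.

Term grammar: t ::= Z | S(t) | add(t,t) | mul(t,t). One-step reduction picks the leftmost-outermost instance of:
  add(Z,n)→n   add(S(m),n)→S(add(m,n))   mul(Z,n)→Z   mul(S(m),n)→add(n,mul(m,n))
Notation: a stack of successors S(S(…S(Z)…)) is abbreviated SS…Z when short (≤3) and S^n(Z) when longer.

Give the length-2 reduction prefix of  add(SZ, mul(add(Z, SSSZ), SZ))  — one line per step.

  start: add(SZ, mul(add(Z, SSSZ), SZ))
  step 1: S(add(Z, mul(add(Z, SSSZ), SZ)))
  step 2: S(mul(add(Z, SSSZ), SZ))

Answer: after 2 steps: S(mul(add(Z, SSSZ), SZ))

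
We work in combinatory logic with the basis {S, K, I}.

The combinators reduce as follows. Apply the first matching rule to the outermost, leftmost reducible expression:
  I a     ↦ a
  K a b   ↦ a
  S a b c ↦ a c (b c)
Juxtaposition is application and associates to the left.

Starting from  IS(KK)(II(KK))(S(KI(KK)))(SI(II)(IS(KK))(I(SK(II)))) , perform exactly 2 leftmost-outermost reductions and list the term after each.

Answer: after 2 steps: KK(S(KI(KK)))(II(KK)(S(KI(KK))))(SI(II)(IS(KK))(I(SK(II))))

Working:
  start: IS(KK)(II(KK))(S(KI(KK)))(SI(II)(IS(KK))(I(SK(II))))
  →1  S(KK)(II(KK))(S(KI(KK)))(SI(II)(IS(KK))(I(SK(II))))
  →2  KK(S(KI(KK)))(II(KK)(S(KI(KK))))(SI(II)(IS(KK))(I(SK(II))))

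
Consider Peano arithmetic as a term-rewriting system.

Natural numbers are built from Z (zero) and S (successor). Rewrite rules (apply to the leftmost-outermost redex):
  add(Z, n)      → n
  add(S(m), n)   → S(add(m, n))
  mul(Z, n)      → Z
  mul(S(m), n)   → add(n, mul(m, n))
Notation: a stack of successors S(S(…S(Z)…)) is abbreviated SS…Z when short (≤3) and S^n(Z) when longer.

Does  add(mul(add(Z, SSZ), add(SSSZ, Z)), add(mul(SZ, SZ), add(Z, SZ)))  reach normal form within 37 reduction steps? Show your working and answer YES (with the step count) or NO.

  start: add(mul(add(Z, SSZ), add(SSSZ, Z)), add(mul(SZ, SZ), add(Z, SZ)))
  [1] add(mul(SSZ, add(SSSZ, Z)), add(mul(SZ, SZ), add(Z, SZ)))
  [2] add(add(add(SSSZ, Z), mul(SZ, add(SSSZ, Z))), add(mul(SZ, SZ), add(Z, SZ)))
  [3] add(add(S(add(SSZ, Z)), mul(SZ, add(SSSZ, Z))), add(mul(SZ, SZ), add(Z, SZ)))
  [4] add(S(add(add(SSZ, Z), mul(SZ, add(SSSZ, Z)))), add(mul(SZ, SZ), add(Z, SZ)))
  [5] S(add(add(add(SSZ, Z), mul(SZ, add(SSSZ, Z))), add(mul(SZ, SZ), add(Z, SZ))))
  [6] S(add(add(S(add(SZ, Z)), mul(SZ, add(SSSZ, Z))), add(mul(SZ, SZ), add(Z, SZ))))
  [7] S(add(S(add(add(SZ, Z), mul(SZ, add(SSSZ, Z)))), add(mul(SZ, SZ), add(Z, SZ))))
  [8] S(S(add(add(add(SZ, Z), mul(SZ, add(SSSZ, Z))), add(mul(SZ, SZ), add(Z, SZ)))))
  [9] S(S(add(add(S(add(Z, Z)), mul(SZ, add(SSSZ, Z))), add(mul(SZ, SZ), add(Z, SZ)))))
  [10] S(S(add(S(add(add(Z, Z), mul(SZ, add(SSSZ, Z)))), add(mul(SZ, SZ), add(Z, SZ)))))
  [11] S(S(S(add(add(add(Z, Z), mul(SZ, add(SSSZ, Z))), add(mul(SZ, SZ), add(Z, SZ))))))
  [12] S(S(S(add(add(Z, mul(SZ, add(SSSZ, Z))), add(mul(SZ, SZ), add(Z, SZ))))))
  [13] S(S(S(add(mul(SZ, add(SSSZ, Z)), add(mul(SZ, SZ), add(Z, SZ))))))
  [14] S(S(S(add(add(add(SSSZ, Z), mul(Z, add(SSSZ, Z))), add(mul(SZ, SZ), add(Z, SZ))))))
  [15] S(S(S(add(add(S(add(SSZ, Z)), mul(Z, add(SSSZ, Z))), add(mul(SZ, SZ), add(Z, SZ))))))
  [16] S(S(S(add(S(add(add(SSZ, Z), mul(Z, add(SSSZ, Z)))), add(mul(SZ, SZ), add(Z, SZ))))))
  [17] S(S(S(S(add(add(add(SSZ, Z), mul(Z, add(SSSZ, Z))), add(mul(SZ, SZ), add(Z, SZ)))))))
  [18] S(S(S(S(add(add(S(add(SZ, Z)), mul(Z, add(SSSZ, Z))), add(mul(SZ, SZ), add(Z, SZ)))))))
  [19] S(S(S(S(add(S(add(add(SZ, Z), mul(Z, add(SSSZ, Z)))), add(mul(SZ, SZ), add(Z, SZ)))))))
  [20] S(S(S(S(S(add(add(add(SZ, Z), mul(Z, add(SSSZ, Z))), add(mul(SZ, SZ), add(Z, SZ))))))))
  [21] S(S(S(S(S(add(add(S(add(Z, Z)), mul(Z, add(SSSZ, Z))), add(mul(SZ, SZ), add(Z, SZ))))))))
  [22] S(S(S(S(S(add(S(add(add(Z, Z), mul(Z, add(SSSZ, Z)))), add(mul(SZ, SZ), add(Z, SZ))))))))
  [23] S(S(S(S(S(S(add(add(add(Z, Z), mul(Z, add(SSSZ, Z))), add(mul(SZ, SZ), add(Z, SZ)))))))))
  [24] S(S(S(S(S(S(add(add(Z, mul(Z, add(SSSZ, Z))), add(mul(SZ, SZ), add(Z, SZ)))))))))
  [25] S(S(S(S(S(S(add(mul(Z, add(SSSZ, Z)), add(mul(SZ, SZ), add(Z, SZ)))))))))
  [26] S(S(S(S(S(S(add(Z, add(mul(SZ, SZ), add(Z, SZ)))))))))
  [27] S(S(S(S(S(S(add(mul(SZ, SZ), add(Z, SZ))))))))
  [28] S(S(S(S(S(S(add(add(SZ, mul(Z, SZ)), add(Z, SZ))))))))
  [29] S(S(S(S(S(S(add(S(add(Z, mul(Z, SZ))), add(Z, SZ))))))))
  [30] S(S(S(S(S(S(S(add(add(Z, mul(Z, SZ)), add(Z, SZ)))))))))
  [31] S(S(S(S(S(S(S(add(mul(Z, SZ), add(Z, SZ)))))))))
  [32] S(S(S(S(S(S(S(add(Z, add(Z, SZ)))))))))
  [33] S(S(S(S(S(S(S(add(Z, SZ))))))))
  [34] S^8(Z)

Answer: YES — reaches normal form S^8(Z) in 34 ≤ 37 steps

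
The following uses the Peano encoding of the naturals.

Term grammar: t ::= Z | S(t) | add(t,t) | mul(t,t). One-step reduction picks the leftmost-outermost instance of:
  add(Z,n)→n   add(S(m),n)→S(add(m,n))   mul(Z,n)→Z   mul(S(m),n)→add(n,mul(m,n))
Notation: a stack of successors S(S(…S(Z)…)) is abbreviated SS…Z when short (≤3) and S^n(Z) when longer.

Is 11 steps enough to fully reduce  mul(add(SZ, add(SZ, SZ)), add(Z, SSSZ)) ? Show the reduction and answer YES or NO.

Answer: NO — after 11 steps the term is S(S(S(add(SSSZ, mul(add(Z, SZ), add(Z, SSSZ)))))), not yet normal

Working:
  start: mul(add(SZ, add(SZ, SZ)), add(Z, SSSZ))
  [1] mul(S(add(Z, add(SZ, SZ))), add(Z, SSSZ))
  [2] add(add(Z, SSSZ), mul(add(Z, add(SZ, SZ)), add(Z, SSSZ)))
  [3] add(SSSZ, mul(add(Z, add(SZ, SZ)), add(Z, SSSZ)))
  [4] S(add(SSZ, mul(add(Z, add(SZ, SZ)), add(Z, SSSZ))))
  [5] S(S(add(SZ, mul(add(Z, add(SZ, SZ)), add(Z, SSSZ)))))
  [6] S(S(S(add(Z, mul(add(Z, add(SZ, SZ)), add(Z, SSSZ))))))
  [7] S(S(S(mul(add(Z, add(SZ, SZ)), add(Z, SSSZ)))))
  [8] S(S(S(mul(add(SZ, SZ), add(Z, SSSZ)))))
  [9] S(S(S(mul(S(add(Z, SZ)), add(Z, SSSZ)))))
  [10] S(S(S(add(add(Z, SSSZ), mul(add(Z, SZ), add(Z, SSSZ))))))
  [11] S(S(S(add(SSSZ, mul(add(Z, SZ), add(Z, SSSZ))))))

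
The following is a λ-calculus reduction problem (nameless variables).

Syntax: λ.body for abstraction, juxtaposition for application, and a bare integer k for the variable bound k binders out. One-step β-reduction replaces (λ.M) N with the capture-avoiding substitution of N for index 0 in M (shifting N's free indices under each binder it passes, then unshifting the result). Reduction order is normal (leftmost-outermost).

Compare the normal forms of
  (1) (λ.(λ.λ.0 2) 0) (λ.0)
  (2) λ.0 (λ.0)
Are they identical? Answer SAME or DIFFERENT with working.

Term A:
  start: (λ.(λ.λ.0 2) 0) (λ.0)
  →1  (λ.λ.0 (λ.0)) (λ.0)
  →2  λ.0 (λ.0)

Term B:
  start: λ.0 (λ.0)

Answer: SAME — A ⇓ λ.0 (λ.0), B ⇓ λ.0 (λ.0)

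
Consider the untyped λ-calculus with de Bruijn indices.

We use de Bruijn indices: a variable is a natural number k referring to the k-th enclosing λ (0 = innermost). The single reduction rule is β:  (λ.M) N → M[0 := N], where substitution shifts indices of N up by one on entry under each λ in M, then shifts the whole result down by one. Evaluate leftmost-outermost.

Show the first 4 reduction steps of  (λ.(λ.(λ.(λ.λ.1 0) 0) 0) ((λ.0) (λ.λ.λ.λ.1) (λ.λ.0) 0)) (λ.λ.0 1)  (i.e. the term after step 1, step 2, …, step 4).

Answer: after 4 steps: λ.(λ.0) (λ.λ.λ.λ.1) (λ.λ.0) (λ.λ.0 1) 0

Derivation:
  start: (λ.(λ.(λ.(λ.λ.1 0) 0) 0) ((λ.0) (λ.λ.λ.λ.1) (λ.λ.0) 0)) (λ.λ.0 1)
  step 1: (λ.(λ.(λ.λ.1 0) 0) 0) ((λ.0) (λ.λ.λ.λ.1) (λ.λ.0) (λ.λ.0 1))
  step 2: (λ.(λ.λ.1 0) 0) ((λ.0) (λ.λ.λ.λ.1) (λ.λ.0) (λ.λ.0 1))
  step 3: (λ.λ.1 0) ((λ.0) (λ.λ.λ.λ.1) (λ.λ.0) (λ.λ.0 1))
  step 4: λ.(λ.0) (λ.λ.λ.λ.1) (λ.λ.0) (λ.λ.0 1) 0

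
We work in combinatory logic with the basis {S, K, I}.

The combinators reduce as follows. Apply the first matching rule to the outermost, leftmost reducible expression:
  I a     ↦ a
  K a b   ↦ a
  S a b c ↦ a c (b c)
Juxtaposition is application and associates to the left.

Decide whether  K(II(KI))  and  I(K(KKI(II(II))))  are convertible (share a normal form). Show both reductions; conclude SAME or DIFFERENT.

Answer: SAME — A ⇓ K(KI), B ⇓ K(KI)

Reduction:
Term A:
  start: K(II(KI))
  →1  K(I(KI))
  →2  K(KI)

Term B:
  start: I(K(KKI(II(II))))
  →1  K(KKI(II(II)))
  →2  K(K(II(II)))
  →3  K(K(I(II)))
  →4  K(K(II))
  →5  K(KI)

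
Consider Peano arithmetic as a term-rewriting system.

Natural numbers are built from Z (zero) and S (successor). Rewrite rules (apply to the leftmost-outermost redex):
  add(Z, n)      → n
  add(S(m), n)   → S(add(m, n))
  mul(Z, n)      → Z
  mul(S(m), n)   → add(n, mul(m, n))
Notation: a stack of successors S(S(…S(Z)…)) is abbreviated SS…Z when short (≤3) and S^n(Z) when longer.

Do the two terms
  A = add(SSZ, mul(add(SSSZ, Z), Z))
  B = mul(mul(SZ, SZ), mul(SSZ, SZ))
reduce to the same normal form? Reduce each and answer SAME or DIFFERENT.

Term A:
  start: add(SSZ, mul(add(SSSZ, Z), Z))
  [1] S(add(SZ, mul(add(SSSZ, Z), Z)))
  [2] S(S(add(Z, mul(add(SSSZ, Z), Z))))
  [3] S(S(mul(add(SSSZ, Z), Z)))
  [4] S(S(mul(S(add(SSZ, Z)), Z)))
  [5] S(S(add(Z, mul(add(SSZ, Z), Z))))
  [6] S(S(mul(add(SSZ, Z), Z)))
  [7] S(S(mul(S(add(SZ, Z)), Z)))
  [8] S(S(add(Z, mul(add(SZ, Z), Z))))
  [9] S(S(mul(add(SZ, Z), Z)))
  [10] S(S(mul(S(add(Z, Z)), Z)))
  [11] S(S(add(Z, mul(add(Z, Z), Z))))
  [12] S(S(mul(add(Z, Z), Z)))
  [13] S(S(mul(Z, Z)))
  [14] SSZ

Term B:
  start: mul(mul(SZ, SZ), mul(SSZ, SZ))
  [1] mul(add(SZ, mul(Z, SZ)), mul(SSZ, SZ))
  [2] mul(S(add(Z, mul(Z, SZ))), mul(SSZ, SZ))
  [3] add(mul(SSZ, SZ), mul(add(Z, mul(Z, SZ)), mul(SSZ, SZ)))
  [4] add(add(SZ, mul(SZ, SZ)), mul(add(Z, mul(Z, SZ)), mul(SSZ, SZ)))
  [5] add(S(add(Z, mul(SZ, SZ))), mul(add(Z, mul(Z, SZ)), mul(SSZ, SZ)))
  [6] S(add(add(Z, mul(SZ, SZ)), mul(add(Z, mul(Z, SZ)), mul(SSZ, SZ))))
  [7] S(add(mul(SZ, SZ), mul(add(Z, mul(Z, SZ)), mul(SSZ, SZ))))
  [8] S(add(add(SZ, mul(Z, SZ)), mul(add(Z, mul(Z, SZ)), mul(SSZ, SZ))))
  [9] S(add(S(add(Z, mul(Z, SZ))), mul(add(Z, mul(Z, SZ)), mul(SSZ, SZ))))
  [10] S(S(add(add(Z, mul(Z, SZ)), mul(add(Z, mul(Z, SZ)), mul(SSZ, SZ)))))
  [11] S(S(add(mul(Z, SZ), mul(add(Z, mul(Z, SZ)), mul(SSZ, SZ)))))
  [12] S(S(add(Z, mul(add(Z, mul(Z, SZ)), mul(SSZ, SZ)))))
  [13] S(S(mul(add(Z, mul(Z, SZ)), mul(SSZ, SZ))))
  [14] S(S(mul(mul(Z, SZ), mul(SSZ, SZ))))
  [15] S(S(mul(Z, mul(SSZ, SZ))))
  [16] SSZ

Answer: SAME — A ⇓ SSZ, B ⇓ SSZ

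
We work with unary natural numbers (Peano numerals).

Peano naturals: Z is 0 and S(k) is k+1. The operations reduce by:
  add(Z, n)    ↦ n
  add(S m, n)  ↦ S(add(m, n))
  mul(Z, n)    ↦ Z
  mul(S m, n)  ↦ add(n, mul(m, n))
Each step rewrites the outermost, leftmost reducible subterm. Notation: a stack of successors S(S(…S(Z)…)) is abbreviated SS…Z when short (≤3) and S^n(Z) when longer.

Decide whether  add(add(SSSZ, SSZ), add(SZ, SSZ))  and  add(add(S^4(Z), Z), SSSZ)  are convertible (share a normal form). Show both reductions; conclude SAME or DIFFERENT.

Term A:
  start: add(add(SSSZ, SSZ), add(SZ, SSZ))
  [1] add(S(add(SSZ, SSZ)), add(SZ, SSZ))
  [2] S(add(add(SSZ, SSZ), add(SZ, SSZ)))
  [3] S(add(S(add(SZ, SSZ)), add(SZ, SSZ)))
  [4] S(S(add(add(SZ, SSZ), add(SZ, SSZ))))
  [5] S(S(add(S(add(Z, SSZ)), add(SZ, SSZ))))
  [6] S(S(S(add(add(Z, SSZ), add(SZ, SSZ)))))
  [7] S(S(S(add(SSZ, add(SZ, SSZ)))))
  [8] S(S(S(S(add(SZ, add(SZ, SSZ))))))
  [9] S(S(S(S(S(add(Z, add(SZ, SSZ)))))))
  [10] S(S(S(S(S(add(SZ, SSZ))))))
  [11] S(S(S(S(S(S(add(Z, SSZ)))))))
  [12] S^8(Z)

Term B:
  start: add(add(S^4(Z), Z), SSSZ)
  [1] add(S(add(SSSZ, Z)), SSSZ)
  [2] S(add(add(SSSZ, Z), SSSZ))
  [3] S(add(S(add(SSZ, Z)), SSSZ))
  [4] S(S(add(add(SSZ, Z), SSSZ)))
  [5] S(S(add(S(add(SZ, Z)), SSSZ)))
  [6] S(S(S(add(add(SZ, Z), SSSZ))))
  [7] S(S(S(add(S(add(Z, Z)), SSSZ))))
  [8] S(S(S(S(add(add(Z, Z), SSSZ)))))
  [9] S(S(S(S(add(Z, SSSZ)))))
  [10] S^7(Z)

Answer: DIFFERENT — A ⇓ S^8(Z), B ⇓ S^7(Z)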